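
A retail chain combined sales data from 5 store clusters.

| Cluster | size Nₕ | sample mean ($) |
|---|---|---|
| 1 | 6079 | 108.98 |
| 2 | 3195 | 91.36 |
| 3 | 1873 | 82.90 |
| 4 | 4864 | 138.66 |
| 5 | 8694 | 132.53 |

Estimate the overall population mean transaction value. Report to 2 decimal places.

x̄_st = (Σ Nₕx̄ₕ) / (Σ Nₕ) = (6079·108.98 + 3195·91.36 + 1873·82.90 + 4864·138.66 + 8694·132.53) / 24705
= 2936314.38 / 24705 = 118.8551... → 118.86.

118.86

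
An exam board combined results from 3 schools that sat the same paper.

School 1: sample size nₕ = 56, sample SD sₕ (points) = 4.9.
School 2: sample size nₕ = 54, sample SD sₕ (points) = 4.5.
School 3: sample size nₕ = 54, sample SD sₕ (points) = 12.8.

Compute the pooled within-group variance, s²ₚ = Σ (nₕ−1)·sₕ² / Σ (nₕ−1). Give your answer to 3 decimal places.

68.803

1: (56−1)·4.9² = 55·24.01 = 1320.55
2: (54−1)·4.5² = 53·20.25 = 1073.25
3: (54−1)·12.8² = 53·163.84 = 8683.52
Numerator = 11077.32; denominator = Σ(nₕ−1) = 161.
s²ₚ = 11077.32/161 = 68.80323... → 68.803.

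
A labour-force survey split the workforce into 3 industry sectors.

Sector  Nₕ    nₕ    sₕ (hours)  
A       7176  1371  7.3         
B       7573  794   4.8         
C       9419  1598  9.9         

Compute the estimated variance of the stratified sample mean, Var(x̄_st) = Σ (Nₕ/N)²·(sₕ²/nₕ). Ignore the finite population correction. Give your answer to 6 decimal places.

N = 24168. Term for each stratum: Wₕ²sₕ²/nₕ.
Var(x̄_st) = 0.003426823 + 0.002849158 + 0.009315835 = 0.015591816 → 0.015592.

0.015592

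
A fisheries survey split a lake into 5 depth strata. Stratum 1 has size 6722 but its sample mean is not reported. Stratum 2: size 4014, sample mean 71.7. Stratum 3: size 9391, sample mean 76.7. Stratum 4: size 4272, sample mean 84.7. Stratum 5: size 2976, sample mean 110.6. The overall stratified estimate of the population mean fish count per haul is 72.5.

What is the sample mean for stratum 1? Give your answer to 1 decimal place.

42.5

Σ Nₕx̄ₕ = N·μ, so 6722·x̄_1 = 27375·72.5 − (4014·71.7 + 9391·76.7 + 4272·84.7 + 2976·110.6).
= 1984687.5 − 1699077.5 = 285610.
x̄_1 = 285610 / 6722 = 42.489... → 42.5.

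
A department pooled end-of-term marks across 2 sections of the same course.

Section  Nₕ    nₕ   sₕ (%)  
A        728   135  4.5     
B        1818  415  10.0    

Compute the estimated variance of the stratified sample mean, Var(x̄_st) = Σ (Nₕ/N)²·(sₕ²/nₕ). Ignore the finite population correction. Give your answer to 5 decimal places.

N = 2546. Term for each stratum: Wₕ²sₕ²/nₕ.
Var(x̄_st) = 0.01226414 + 0.12286349 = 0.13512764 → 0.13513.

0.13513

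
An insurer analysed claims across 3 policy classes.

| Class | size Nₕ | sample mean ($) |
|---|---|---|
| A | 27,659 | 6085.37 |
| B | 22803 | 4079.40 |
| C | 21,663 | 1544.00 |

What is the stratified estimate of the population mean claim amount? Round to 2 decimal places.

N = 72125; weights Wₕ = Nₕ/N = (0.3835, 0.3162, 0.3004).
x̄_st = Σ Wₕ·x̄ₕ = 0.3835·6085.37 + 0.3162·4079.40 + 0.3004·1544.00 ≈ 4087.1470...
→ 4087.15.

4087.15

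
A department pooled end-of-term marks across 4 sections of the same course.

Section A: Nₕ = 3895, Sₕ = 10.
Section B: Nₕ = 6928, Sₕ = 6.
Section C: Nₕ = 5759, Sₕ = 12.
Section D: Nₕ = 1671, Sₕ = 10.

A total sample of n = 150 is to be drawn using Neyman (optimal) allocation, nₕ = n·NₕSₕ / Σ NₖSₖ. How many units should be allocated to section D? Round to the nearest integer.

15

Σ NₕSₕ = 3895·10 + 6928·6 + 5759·12 + 1671·10 = 166336.
Share for D: 16710/166336 = 0.10046.
n_D = 150 × 0.10046 = 15.069... → 15.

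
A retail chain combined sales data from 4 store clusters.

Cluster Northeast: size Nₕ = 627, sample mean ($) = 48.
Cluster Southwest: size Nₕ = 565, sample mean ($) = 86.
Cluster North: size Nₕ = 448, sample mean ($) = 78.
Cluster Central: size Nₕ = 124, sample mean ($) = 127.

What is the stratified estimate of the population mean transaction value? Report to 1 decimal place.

73.3

x̄_st = (Σ Nₕx̄ₕ) / (Σ Nₕ) = (627·48 + 565·86 + 448·78 + 124·127) / 1764
= 129378 / 1764 = 73.344... → 73.3.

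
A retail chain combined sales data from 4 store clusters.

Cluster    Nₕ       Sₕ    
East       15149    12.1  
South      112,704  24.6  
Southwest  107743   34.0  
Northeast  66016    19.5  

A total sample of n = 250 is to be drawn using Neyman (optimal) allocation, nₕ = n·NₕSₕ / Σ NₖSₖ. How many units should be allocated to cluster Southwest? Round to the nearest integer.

Σ NₕSₕ = 15149·12.1 + 112704·24.6 + 107743·34.0 + 66016·19.5 = 7906395.3.
Share for Southwest: 3663262/7906395.3 = 0.46333.
n_Southwest = 250 × 0.46333 = 115.832... → 116.

116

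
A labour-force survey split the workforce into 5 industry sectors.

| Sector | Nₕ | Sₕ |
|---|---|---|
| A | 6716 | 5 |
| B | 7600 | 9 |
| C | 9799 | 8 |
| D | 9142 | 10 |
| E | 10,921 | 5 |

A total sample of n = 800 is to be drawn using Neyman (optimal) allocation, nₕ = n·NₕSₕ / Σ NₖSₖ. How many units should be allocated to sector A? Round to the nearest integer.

82

Σ NₕSₕ = 6716·5 + 7600·9 + 9799·8 + 9142·10 + 10921·5 = 326397.
Share for A: 33580/326397 = 0.10288.
n_A = 800 × 0.10288 = 82.305... → 82.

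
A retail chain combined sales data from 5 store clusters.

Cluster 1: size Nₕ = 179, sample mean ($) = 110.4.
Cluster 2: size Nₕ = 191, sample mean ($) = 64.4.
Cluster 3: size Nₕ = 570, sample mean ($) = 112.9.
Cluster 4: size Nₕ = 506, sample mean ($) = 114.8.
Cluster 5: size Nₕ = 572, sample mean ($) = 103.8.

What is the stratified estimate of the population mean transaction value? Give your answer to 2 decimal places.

x̄_st = (Σ Nₕx̄ₕ) / (Σ Nₕ) = (179·110.4 + 191·64.4 + 570·112.9 + 506·114.8 + 572·103.8) / 2018
= 213877.4 / 2018 = 105.9848... → 105.98.

105.98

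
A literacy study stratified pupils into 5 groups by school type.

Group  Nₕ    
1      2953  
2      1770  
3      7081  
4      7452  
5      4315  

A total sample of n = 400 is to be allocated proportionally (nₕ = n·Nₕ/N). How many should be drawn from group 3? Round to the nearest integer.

120

Share of group 3 = 7081/23571 = 0.30041.
Allocate 400 × 0.30041 = 120.165... → 120.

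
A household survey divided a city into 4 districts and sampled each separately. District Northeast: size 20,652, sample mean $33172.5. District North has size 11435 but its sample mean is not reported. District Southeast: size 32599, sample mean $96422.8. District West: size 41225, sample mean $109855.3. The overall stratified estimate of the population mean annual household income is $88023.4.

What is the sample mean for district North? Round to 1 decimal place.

Σ Nₕx̄ₕ = N·μ, so 11435·x̄_North = 105911·88023.4 − (20652·33172.5 + 32599·96422.8 + 41225·109855.3).
= 9322646317.4 − 8357150069.7 = 965496247.7.
x̄_North = 965496247.7 / 11435 = 84433.428... → 84433.4.

84433.4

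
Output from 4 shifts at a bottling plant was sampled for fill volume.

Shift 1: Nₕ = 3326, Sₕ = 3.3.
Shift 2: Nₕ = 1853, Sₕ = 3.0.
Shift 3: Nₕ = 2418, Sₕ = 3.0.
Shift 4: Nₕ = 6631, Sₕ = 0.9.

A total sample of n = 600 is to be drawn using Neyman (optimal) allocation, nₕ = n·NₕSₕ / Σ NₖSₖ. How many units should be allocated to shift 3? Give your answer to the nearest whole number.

146

Σ NₕSₕ = 3326·3.3 + 1853·3.0 + 2418·3.0 + 6631·0.9 = 29756.7.
Share for 3: 7254/29756.7 = 0.24378.
n_3 = 600 × 0.24378 = 146.266... → 146.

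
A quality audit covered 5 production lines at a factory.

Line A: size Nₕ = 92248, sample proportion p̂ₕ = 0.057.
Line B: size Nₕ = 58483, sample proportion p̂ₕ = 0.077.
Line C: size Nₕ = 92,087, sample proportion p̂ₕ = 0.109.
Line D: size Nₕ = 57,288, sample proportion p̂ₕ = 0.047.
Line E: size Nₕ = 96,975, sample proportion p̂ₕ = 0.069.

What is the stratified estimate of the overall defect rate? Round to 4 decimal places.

0.0735

N = 92248 + 58483 + 92087 + 57288 + 96975 = 397081.
Overall proportion = Σ (Nₕ/N)·p̂ₕ.
Σ Nₕp̂ₕ = 5258.136 + 4503.191 + 10037.483 + 2692.536 + 6691.275 = 29182.621.
29182.621 / 397081 = 0.073493... → 0.0735.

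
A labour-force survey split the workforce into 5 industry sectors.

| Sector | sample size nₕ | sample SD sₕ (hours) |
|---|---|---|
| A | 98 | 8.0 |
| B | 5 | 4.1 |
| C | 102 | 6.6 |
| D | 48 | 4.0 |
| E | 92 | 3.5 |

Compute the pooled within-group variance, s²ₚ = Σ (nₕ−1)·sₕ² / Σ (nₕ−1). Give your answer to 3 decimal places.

A: (98−1)·8.0² = 97·64 = 6208
B: (5−1)·4.1² = 4·16.81 = 67.24
C: (102−1)·6.6² = 101·43.56 = 4399.56
D: (48−1)·4.0² = 47·16 = 752
E: (92−1)·3.5² = 91·12.25 = 1114.75
Numerator = 12541.55; denominator = Σ(nₕ−1) = 340.
s²ₚ = 12541.55/340 = 36.88691... → 36.887.

36.887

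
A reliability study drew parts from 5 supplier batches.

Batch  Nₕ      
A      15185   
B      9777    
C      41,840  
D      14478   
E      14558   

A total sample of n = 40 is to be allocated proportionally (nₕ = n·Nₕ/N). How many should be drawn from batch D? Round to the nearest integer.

6

N = 15185 + 9777 + 41840 + 14478 + 14558 = 95838.
n_D = 40·14478/95838 = 6.043... → 6.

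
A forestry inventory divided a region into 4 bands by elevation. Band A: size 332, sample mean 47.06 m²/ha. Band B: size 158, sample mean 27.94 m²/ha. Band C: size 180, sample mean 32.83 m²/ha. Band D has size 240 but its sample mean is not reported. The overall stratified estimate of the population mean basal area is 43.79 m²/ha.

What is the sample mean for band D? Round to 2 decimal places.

Σ Nₕx̄ₕ = N·μ, so 240·x̄_D = 910·43.79 − (332·47.06 + 158·27.94 + 180·32.83).
= 39848.9 − 25947.84 = 13901.06.
x̄_D = 13901.06 / 240 = 57.9211... → 57.92.

57.92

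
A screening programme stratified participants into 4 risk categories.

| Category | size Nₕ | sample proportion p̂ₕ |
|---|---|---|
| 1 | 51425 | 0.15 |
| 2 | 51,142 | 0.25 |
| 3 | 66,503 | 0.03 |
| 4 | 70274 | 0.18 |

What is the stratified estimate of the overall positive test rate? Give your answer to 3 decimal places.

N = 51425 + 51142 + 66503 + 70274 = 239344.
Overall proportion = Σ (Nₕ/N)·p̂ₕ.
Σ Nₕp̂ₕ = 7713.75 + 12785.5 + 1995.09 + 12649.32 = 35143.66.
35143.66 / 239344 = 0.14683... → 0.147.

0.147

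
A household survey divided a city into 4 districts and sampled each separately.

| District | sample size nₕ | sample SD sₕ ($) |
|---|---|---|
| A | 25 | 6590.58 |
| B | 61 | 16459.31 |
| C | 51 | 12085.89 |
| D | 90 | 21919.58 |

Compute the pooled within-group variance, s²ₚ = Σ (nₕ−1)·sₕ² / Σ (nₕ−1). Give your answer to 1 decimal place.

302072102.0

Degrees of freedom: 24 + 60 + 50 + 89 = 223.
Σ(nₕ−1)sₕ² = 24·43435744.7364 + 60·270908885.6761 + 50·146068737.0921 + 89·480467987.3764 = 67362078745.3442.
s²ₚ = 67362078745.3442 / 223 = 302072101.997... → 302072102.0.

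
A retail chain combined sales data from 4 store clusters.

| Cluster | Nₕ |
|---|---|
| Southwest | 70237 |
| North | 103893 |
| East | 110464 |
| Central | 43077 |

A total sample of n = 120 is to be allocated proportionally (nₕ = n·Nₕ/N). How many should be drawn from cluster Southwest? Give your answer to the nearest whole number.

Share of cluster Southwest = 70237/327671 = 0.21435.
Allocate 120 × 0.21435 = 25.722... → 26.

26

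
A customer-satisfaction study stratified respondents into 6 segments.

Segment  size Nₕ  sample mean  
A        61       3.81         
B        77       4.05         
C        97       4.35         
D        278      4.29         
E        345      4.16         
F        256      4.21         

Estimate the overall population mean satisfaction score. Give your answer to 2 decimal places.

4.19

N = 1114; weights Wₕ = Nₕ/N = (0.0548, 0.0691, 0.0871, 0.2496, 0.3097, 0.2298).
x̄_st = Σ Wₕ·x̄ₕ = 0.0548·3.81 + 0.0691·4.05 + 0.0871·4.35 + 0.2496·4.29 + 0.3097·4.16 + 0.2298·4.21 ≈ 4.1937...
→ 4.19.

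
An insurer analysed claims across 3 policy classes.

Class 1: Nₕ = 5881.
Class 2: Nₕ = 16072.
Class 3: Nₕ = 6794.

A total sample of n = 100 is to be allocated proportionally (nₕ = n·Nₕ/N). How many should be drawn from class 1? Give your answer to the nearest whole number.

20

Share of class 1 = 5881/28747 = 0.20458.
Allocate 100 × 0.20458 = 20.458... → 20.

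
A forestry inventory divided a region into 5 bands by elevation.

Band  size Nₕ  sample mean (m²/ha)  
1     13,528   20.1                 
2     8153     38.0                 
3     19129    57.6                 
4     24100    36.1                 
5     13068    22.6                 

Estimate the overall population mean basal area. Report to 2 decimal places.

x̄_st = (Σ Nₕx̄ₕ) / (Σ Nₕ) = (13528·20.1 + 8153·38.0 + 19129·57.6 + 24100·36.1 + 13068·22.6) / 77978
= 2848904 / 77978 = 36.5347... → 36.53.

36.53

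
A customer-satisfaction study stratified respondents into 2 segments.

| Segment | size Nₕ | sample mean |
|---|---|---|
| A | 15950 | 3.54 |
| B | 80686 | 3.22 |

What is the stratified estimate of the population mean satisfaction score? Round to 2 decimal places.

x̄_st = (Σ Nₕx̄ₕ) / (Σ Nₕ) = (15950·3.54 + 80686·3.22) / 96636
= 316271.92 / 96636 = 3.2728... → 3.27.

3.27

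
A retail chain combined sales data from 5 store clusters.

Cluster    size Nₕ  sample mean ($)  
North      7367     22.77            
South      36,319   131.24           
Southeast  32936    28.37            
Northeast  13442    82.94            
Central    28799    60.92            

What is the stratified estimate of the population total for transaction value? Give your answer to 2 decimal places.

8737961.03

Estimate total by summing Nₕ·x̄ₕ over strata.
7367·22.77 + 36319·131.24 + 32936·28.37 + 13442·82.94 + 28799·60.92 = 167746.59 + 4766505.56 + 934394.32 + 1114879.48 + 1754435.08 = 8737961.03.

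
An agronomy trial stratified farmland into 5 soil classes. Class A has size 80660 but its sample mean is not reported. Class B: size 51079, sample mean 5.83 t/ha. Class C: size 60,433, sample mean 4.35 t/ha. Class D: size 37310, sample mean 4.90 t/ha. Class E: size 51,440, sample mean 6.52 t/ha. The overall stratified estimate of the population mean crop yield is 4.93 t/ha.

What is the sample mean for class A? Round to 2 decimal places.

N = 80660 + 51079 + 60433 + 37310 + 51440 = 280922.
Overall total = μ·N = 4.93·280922 = 1384945.46.
Subtract the known strata: 51079·5.83 + 60433·4.35 + 37310·4.90 + 51440·6.52 = 1078881.92.
Remaining total for class A: 1384945.46 − 1078881.92 = 306063.54.
Divide by its size: 306063.54 / 80660 = 3.7945... → 3.79.

3.79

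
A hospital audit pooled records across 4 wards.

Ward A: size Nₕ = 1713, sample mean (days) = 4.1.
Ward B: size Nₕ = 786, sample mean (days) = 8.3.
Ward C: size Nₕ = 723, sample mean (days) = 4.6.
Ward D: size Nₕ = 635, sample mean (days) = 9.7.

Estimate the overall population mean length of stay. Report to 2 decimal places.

N = 3857; weights Wₕ = Nₕ/N = (0.4441, 0.2038, 0.1875, 0.1646).
x̄_st = Σ Wₕ·x̄ₕ = 0.4441·4.1 + 0.2038·8.3 + 0.1875·4.6 + 0.1646·9.7 ≈ 5.9716...
→ 5.97.

5.97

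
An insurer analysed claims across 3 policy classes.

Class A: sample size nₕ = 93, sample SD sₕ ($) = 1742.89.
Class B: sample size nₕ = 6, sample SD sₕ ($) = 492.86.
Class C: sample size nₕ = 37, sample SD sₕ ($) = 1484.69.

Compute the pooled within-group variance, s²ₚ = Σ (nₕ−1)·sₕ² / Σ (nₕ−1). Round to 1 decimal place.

Degrees of freedom: 92 + 5 + 36 = 133.
Σ(nₕ−1)sₕ² = 92·3037665.5521 + 5·242910.9796 + 36·2204304.3961 = 360034743.9508.
s²ₚ = 360034743.9508 / 133 = 2707028.150... → 2707028.2.

2707028.2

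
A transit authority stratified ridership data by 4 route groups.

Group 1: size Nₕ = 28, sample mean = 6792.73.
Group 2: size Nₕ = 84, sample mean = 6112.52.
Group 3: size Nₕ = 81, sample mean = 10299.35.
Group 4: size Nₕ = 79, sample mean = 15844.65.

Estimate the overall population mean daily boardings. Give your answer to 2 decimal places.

10255.97

N = 28 + 84 + 81 + 79 = 272.
Overall mean = Σ (Nₕ/N)·x̄ₕ — weight by population share, not a simple average.
Σ Nₕx̄ₕ = 28·6792.73 + 84·6112.52 + 81·10299.35 + 79·15844.65 = 190196.44 + 513451.68 + 834247.35 + 1251727.35 = 2789622.82.
Divide by N: 2789622.82 / 272 = 10255.9663... → 10255.97.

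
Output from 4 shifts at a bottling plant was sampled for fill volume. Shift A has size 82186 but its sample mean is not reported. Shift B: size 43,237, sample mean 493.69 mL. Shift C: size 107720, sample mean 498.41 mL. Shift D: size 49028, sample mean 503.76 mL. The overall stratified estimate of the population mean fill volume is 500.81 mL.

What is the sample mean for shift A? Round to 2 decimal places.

N = 82186 + 43237 + 107720 + 49028 = 282171.
Overall total = μ·N = 500.81·282171 = 141314058.51.
Subtract the known strata: 43237·493.69 + 107720·498.41 + 49028·503.76 = 99732745.01.
Remaining total for shift A: 141314058.51 − 99732745.01 = 41581313.5.
Divide by its size: 41581313.5 / 82186 = 505.9416... → 505.94.

505.94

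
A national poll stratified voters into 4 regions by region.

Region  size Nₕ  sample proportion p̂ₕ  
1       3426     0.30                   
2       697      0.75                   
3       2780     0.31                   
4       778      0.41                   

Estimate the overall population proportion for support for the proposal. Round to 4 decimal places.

0.3556

Wₕ = Nₕ/N with N = 7681: 0.4460, 0.0907, 0.3619, 0.1013.
p̂_st = 0.4460·0.30 + 0.0907·0.75 + 0.3619·0.31 + 0.1013·0.41 ≈ 0.355596... → 0.3556.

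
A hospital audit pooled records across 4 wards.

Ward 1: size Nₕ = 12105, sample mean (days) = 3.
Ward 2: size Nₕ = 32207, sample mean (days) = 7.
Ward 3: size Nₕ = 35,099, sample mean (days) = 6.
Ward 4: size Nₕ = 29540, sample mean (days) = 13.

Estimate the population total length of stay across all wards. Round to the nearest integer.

1: 12105·3 = 36315
2: 32207·7 = 225449
3: 35099·6 = 210594
4: 29540·13 = 384020
τ̂ = Σ Nₕx̄ₕ = 856378.

856378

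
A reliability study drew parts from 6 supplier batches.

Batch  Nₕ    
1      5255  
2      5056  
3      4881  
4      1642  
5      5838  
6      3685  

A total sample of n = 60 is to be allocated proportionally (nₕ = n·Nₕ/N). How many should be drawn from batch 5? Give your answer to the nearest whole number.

Share of batch 5 = 5838/26357 = 0.22150.
Allocate 60 × 0.22150 = 13.290... → 13.

13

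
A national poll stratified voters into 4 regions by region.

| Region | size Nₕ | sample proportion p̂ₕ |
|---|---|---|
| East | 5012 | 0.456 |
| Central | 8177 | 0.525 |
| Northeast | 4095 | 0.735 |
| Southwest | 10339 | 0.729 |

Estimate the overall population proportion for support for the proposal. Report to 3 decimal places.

N = 5012 + 8177 + 4095 + 10339 = 27623.
Overall proportion = Σ (Nₕ/N)·p̂ₕ.
Σ Nₕp̂ₕ = 2285.472 + 4292.925 + 3009.825 + 7537.131 = 17125.353.
17125.353 / 27623 = 0.61997... → 0.620.

0.620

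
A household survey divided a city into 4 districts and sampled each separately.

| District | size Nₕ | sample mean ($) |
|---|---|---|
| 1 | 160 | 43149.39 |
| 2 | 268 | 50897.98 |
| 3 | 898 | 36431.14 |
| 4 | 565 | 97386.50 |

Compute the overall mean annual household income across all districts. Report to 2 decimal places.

N = 1891; weights Wₕ = Nₕ/N = (0.0846, 0.1417, 0.4749, 0.2988).
x̄_st = Σ Wₕ·x̄ₕ = 0.0846·43149.39 + 0.1417·50897.98 + 0.4749·36431.14 + 0.2988·97386.50 ≈ 57262.3465...
→ 57262.35.

57262.35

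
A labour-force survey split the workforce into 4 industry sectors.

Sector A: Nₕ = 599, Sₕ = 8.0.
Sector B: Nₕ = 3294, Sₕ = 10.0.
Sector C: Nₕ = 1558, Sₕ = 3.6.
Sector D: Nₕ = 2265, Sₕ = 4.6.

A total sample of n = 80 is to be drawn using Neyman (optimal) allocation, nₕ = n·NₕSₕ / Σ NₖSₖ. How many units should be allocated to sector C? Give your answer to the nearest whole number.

A: NₕSₕ = 599·8.0 = 4792
B: NₕSₕ = 3294·10.0 = 32940
C: NₕSₕ = 1558·3.6 = 5608.8
D: NₕSₕ = 2265·4.6 = 10419
Σ NₕSₕ = 53759.8.
n_C = 80·5608.8/53759.8 = 8.346... → 8.

8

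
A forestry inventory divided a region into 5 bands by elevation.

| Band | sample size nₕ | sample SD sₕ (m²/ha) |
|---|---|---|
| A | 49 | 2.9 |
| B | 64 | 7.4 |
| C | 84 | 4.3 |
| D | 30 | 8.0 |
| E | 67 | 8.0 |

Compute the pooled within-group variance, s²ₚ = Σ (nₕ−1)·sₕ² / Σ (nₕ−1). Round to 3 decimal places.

A: (49−1)·2.9² = 48·8.41 = 403.68
B: (64−1)·7.4² = 63·54.76 = 3449.88
C: (84−1)·4.3² = 83·18.49 = 1534.67
D: (30−1)·8.0² = 29·64 = 1856
E: (67−1)·8.0² = 66·64 = 4224
Numerator = 11468.23; denominator = Σ(nₕ−1) = 289.
s²ₚ = 11468.23/289 = 39.68246... → 39.682.

39.682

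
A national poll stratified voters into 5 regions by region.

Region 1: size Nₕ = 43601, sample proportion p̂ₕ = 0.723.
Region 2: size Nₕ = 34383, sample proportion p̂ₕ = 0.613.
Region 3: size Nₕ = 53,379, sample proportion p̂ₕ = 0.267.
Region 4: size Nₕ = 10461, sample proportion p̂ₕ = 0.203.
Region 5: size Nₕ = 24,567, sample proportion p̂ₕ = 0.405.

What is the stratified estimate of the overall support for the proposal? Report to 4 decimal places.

0.4743

N = 43601 + 34383 + 53379 + 10461 + 24567 = 166391.
Overall proportion = Σ (Nₕ/N)·p̂ₕ.
Σ Nₕp̂ₕ = 31523.523 + 21076.779 + 14252.193 + 2123.583 + 9949.635 = 78925.713.
78925.713 / 166391 = 0.474339... → 0.4743.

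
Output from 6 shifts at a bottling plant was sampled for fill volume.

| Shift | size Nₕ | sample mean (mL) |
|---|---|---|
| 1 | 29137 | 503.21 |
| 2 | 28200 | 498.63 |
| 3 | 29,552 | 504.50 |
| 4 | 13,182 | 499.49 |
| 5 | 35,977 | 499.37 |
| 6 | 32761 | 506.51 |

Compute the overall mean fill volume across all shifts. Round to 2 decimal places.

502.20

N = 168809; weights Wₕ = Nₕ/N = (0.1726, 0.1671, 0.1751, 0.0781, 0.2131, 0.1941).
x̄_st = Σ Wₕ·x̄ₕ = 0.1726·503.21 + 0.1671·498.63 + 0.1751·504.50 + 0.0781·499.49 + 0.2131·499.37 + 0.1941·506.51 ≈ 502.2023...
→ 502.20.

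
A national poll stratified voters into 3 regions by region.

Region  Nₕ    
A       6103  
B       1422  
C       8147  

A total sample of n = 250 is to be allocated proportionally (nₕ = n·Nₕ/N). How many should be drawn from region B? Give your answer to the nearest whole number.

23

Share of region B = 1422/15672 = 0.09074.
Allocate 250 × 0.09074 = 22.684... → 23.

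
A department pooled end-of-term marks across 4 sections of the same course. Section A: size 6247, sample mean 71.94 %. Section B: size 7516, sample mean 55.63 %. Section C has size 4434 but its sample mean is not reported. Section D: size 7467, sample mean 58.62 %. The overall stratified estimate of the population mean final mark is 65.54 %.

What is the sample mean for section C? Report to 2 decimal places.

84.97

Σ Nₕx̄ₕ = N·μ, so 4434·x̄_C = 25664·65.54 − (6247·71.94 + 7516·55.63 + 7467·58.62).
= 1682018.56 − 1305239.8 = 376778.76.
x̄_C = 376778.76 / 4434 = 84.9749... → 84.97.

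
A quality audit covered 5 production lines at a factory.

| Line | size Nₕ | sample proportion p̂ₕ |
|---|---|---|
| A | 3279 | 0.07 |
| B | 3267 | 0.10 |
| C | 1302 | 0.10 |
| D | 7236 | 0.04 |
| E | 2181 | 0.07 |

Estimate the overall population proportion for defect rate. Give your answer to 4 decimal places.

0.0654

Wₕ = Nₕ/N with N = 17265: 0.1899, 0.1892, 0.0754, 0.4191, 0.1263.
p̂_st = 0.1899·0.07 + 0.1892·0.10 + 0.0754·0.10 + 0.4191·0.04 + 0.1263·0.07 ≈ 0.065366... → 0.0654.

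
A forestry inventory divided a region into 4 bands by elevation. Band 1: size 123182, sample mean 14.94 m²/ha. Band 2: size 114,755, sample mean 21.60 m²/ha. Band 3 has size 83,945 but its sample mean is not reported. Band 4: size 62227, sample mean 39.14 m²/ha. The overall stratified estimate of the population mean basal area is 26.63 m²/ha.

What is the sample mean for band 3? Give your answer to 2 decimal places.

N = 123182 + 114755 + 83945 + 62227 = 384109.
Overall total = μ·N = 26.63·384109 = 10228822.67.
Subtract the known strata: 123182·14.94 + 114755·21.60 + 62227·39.14 = 6754611.86.
Remaining total for band 3: 10228822.67 − 6754611.86 = 3474210.81.
Divide by its size: 3474210.81 / 83945 = 41.3868... → 41.39.

41.39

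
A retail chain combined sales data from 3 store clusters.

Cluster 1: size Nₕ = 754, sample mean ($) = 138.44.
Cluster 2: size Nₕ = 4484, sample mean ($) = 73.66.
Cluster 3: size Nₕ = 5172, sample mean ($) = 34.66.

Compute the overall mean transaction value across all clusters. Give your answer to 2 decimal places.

58.98

N = 754 + 4484 + 5172 = 10410.
Weight each subgroup mean by Nₕ/N and sum.
Σ Nₕx̄ₕ = 754·138.44 + 4484·73.66 + 5172·34.66 = 104383.76 + 330291.44 + 179261.52 = 613936.72.
Divide by N: 613936.72 / 10410 = 58.9757... → 58.98.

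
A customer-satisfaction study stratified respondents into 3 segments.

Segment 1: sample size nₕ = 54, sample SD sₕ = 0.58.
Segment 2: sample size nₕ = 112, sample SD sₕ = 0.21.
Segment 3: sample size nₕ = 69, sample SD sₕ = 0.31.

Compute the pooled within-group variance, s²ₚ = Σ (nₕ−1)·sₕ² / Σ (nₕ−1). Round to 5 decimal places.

0.12612

Degrees of freedom: 53 + 111 + 68 = 232.
Σ(nₕ−1)sₕ² = 53·0.3364 + 111·0.0441 + 68·0.0961 = 29.2591.
s²ₚ = 29.2591 / 232 = 0.1261168... → 0.12612.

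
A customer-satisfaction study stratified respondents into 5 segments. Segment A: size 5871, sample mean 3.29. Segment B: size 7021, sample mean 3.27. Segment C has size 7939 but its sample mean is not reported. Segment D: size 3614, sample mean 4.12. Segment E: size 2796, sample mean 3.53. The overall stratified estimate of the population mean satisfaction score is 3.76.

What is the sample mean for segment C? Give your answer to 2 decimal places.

4.46

N = 5871 + 7021 + 7939 + 3614 + 2796 = 27241.
Overall total = μ·N = 3.76·27241 = 102426.16.
Subtract the known strata: 5871·3.29 + 7021·3.27 + 3614·4.12 + 2796·3.53 = 67033.82.
Remaining total for segment C: 102426.16 − 67033.82 = 35392.34.
Divide by its size: 35392.34 / 7939 = 4.4580... → 4.46.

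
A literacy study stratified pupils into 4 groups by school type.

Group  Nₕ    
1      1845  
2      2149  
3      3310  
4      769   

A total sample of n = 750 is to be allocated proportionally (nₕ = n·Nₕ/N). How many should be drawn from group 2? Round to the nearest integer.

200

N = 1845 + 2149 + 3310 + 769 = 8073.
n_2 = 750·2149/8073 = 199.647... → 200.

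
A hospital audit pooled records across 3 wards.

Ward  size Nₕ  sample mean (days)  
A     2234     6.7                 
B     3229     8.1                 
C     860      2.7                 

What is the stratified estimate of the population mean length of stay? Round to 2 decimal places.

x̄_st = (Σ Nₕx̄ₕ) / (Σ Nₕ) = (2234·6.7 + 3229·8.1 + 860·2.7) / 6323
= 43444.7 / 6323 = 6.8709... → 6.87.

6.87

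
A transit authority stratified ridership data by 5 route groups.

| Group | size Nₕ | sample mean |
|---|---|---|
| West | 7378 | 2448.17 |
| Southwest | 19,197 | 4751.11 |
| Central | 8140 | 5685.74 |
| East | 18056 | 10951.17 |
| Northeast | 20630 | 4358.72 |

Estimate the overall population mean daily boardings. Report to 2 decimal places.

6038.15

N = 73401; weights Wₕ = Nₕ/N = (0.1005, 0.2615, 0.1109, 0.2460, 0.2811).
x̄_st = Σ Wₕ·x̄ₕ = 0.1005·2448.17 + 0.2615·4751.11 + 0.1109·5685.74 + 0.2460·10951.17 + 0.2811·4358.72 ≈ 6038.1507...
→ 6038.15.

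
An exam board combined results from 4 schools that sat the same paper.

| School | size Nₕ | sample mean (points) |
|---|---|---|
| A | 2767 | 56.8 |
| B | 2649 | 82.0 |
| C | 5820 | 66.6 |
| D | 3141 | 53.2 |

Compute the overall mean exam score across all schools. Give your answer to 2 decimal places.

x̄_st = (Σ Nₕx̄ₕ) / (Σ Nₕ) = (2767·56.8 + 2649·82.0 + 5820·66.6 + 3141·53.2) / 14377
= 929096.8 / 14377 = 64.6238... → 64.62.

64.62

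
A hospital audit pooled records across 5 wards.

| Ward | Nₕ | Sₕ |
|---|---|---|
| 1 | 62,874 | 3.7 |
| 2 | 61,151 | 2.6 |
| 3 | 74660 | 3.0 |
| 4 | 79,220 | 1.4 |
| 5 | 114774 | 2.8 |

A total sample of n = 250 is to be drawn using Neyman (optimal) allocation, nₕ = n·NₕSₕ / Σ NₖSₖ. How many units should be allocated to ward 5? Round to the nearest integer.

77

Σ NₕSₕ = 62874·3.7 + 61151·2.6 + 74660·3.0 + 79220·1.4 + 114774·2.8 = 1047881.6.
Share for 5: 321367.2/1047881.6 = 0.30668.
n_5 = 250 × 0.30668 = 76.671... → 77.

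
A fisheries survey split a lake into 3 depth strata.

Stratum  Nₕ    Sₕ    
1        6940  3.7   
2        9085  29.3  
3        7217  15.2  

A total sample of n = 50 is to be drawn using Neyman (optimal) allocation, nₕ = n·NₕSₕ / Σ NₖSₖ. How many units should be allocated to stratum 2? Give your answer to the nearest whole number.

Σ NₕSₕ = 6940·3.7 + 9085·29.3 + 7217·15.2 = 401566.9.
Share for 2: 266190.5/401566.9 = 0.66288.
n_2 = 50 × 0.66288 = 33.144... → 33.

33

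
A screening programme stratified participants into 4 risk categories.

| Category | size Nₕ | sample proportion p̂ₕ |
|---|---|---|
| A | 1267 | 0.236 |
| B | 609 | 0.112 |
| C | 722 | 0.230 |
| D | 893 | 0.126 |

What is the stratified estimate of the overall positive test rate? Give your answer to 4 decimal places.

0.1850

N = 1267 + 609 + 722 + 893 = 3491.
Overall proportion = Σ (Nₕ/N)·p̂ₕ.
Σ Nₕp̂ₕ = 299.012 + 68.208 + 166.06 + 112.518 = 645.798.
645.798 / 3491 = 0.184989... → 0.1850.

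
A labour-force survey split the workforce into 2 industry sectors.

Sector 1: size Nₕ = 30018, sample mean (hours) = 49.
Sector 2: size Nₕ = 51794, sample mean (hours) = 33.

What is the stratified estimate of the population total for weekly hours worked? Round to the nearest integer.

3180084

Population total = Σ Nₕ·x̄ₕ (each stratum's size times its mean).
30018·49 + 51794·33 = 1470882 + 1709202 = 3180084.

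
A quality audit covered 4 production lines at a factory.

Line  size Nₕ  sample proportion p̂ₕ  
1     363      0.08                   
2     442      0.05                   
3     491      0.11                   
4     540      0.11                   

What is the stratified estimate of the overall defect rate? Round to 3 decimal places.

0.090

N = 363 + 442 + 491 + 540 = 1836.
Overall proportion = Σ (Nₕ/N)·p̂ₕ.
Σ Nₕp̂ₕ = 29.04 + 22.1 + 54.01 + 59.4 = 164.55.
164.55 / 1836 = 0.08962... → 0.090.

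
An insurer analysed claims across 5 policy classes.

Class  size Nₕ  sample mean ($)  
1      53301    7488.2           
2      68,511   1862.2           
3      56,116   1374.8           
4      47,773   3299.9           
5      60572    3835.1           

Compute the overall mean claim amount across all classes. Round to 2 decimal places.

N = 286273; weights Wₕ = Nₕ/N = (0.1862, 0.2393, 0.1960, 0.1669, 0.2116).
x̄_st = Σ Wₕ·x̄ₕ = 0.1862·7488.2 + 0.2393·1862.2 + 0.1960·1374.8 + 0.1669·3299.9 + 0.2116·3835.1 ≈ 3471.5248...
→ 3471.52.

3471.52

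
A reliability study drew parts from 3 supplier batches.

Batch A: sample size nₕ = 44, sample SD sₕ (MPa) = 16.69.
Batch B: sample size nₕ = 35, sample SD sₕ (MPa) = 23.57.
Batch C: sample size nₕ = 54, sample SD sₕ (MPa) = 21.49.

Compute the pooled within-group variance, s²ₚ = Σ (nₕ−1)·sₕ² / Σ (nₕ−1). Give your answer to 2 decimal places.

425.71

Degrees of freedom: 43 + 34 + 53 = 130.
Σ(nₕ−1)sₕ² = 43·278.5561 + 34·555.5449 + 53·461.8201 = 55342.9042.
s²ₚ = 55342.9042 / 130 = 425.7146... → 425.71.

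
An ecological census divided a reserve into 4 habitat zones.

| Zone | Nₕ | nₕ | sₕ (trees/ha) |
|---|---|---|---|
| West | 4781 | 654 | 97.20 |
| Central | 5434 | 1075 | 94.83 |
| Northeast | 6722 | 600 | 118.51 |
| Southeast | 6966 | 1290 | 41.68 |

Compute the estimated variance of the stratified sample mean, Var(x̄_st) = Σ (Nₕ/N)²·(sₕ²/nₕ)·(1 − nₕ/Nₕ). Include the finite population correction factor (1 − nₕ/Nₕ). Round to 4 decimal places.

N = 23903. Term for each stratum: Wₕ²sₕ²/nₕ·(1−nₕ/Nₕ).
Var(x̄_st) = 0.4988881 + 0.3468045 + 1.6859541 + 0.0931937 = 2.6248405 → 2.6248.

2.6248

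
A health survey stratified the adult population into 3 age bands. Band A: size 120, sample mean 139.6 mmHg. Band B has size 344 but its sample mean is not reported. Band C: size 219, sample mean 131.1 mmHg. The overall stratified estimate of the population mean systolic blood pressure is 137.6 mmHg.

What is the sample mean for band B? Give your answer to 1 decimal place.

141.0

N = 120 + 344 + 219 = 683.
Overall total = μ·N = 137.6·683 = 93980.8.
Subtract the known strata: 120·139.6 + 219·131.1 = 45462.9.
Remaining total for band B: 93980.8 − 45462.9 = 48517.9.
Divide by its size: 48517.9 / 344 = 141.040... → 141.0.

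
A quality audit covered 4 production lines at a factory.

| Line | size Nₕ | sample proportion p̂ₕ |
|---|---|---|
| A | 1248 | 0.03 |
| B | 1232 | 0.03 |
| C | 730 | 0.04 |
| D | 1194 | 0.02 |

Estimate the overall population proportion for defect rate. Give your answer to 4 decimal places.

N = 1248 + 1232 + 730 + 1194 = 4404.
Overall proportion = Σ (Nₕ/N)·p̂ₕ.
Σ Nₕp̂ₕ = 37.44 + 36.96 + 29.2 + 23.88 = 127.48.
127.48 / 4404 = 0.028946... → 0.0289.

0.0289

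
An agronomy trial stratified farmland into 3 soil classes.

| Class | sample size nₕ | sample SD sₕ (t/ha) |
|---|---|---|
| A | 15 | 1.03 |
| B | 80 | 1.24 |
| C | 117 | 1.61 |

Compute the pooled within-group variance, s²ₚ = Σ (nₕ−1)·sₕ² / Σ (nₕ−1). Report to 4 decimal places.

Degrees of freedom: 14 + 79 + 116 = 209.
Σ(nₕ−1)sₕ² = 14·1.0609 + 79·1.5376 + 116·2.5921 = 437.0066.
s²ₚ = 437.0066 / 209 = 2.090941... → 2.0909.

2.0909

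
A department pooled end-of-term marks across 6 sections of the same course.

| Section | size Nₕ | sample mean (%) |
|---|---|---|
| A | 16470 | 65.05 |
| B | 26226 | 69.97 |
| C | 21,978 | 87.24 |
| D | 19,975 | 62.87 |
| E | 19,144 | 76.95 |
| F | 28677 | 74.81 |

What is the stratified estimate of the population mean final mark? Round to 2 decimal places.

73.21

x̄_st = (Σ Nₕx̄ₕ) / (Σ Nₕ) = (16470·65.05 + 26226·69.97 + 21978·87.24 + 19975·62.87 + 19144·76.95 + 28677·74.81) / 132470
= 9698052.86 / 132470 = 73.2094... → 73.21.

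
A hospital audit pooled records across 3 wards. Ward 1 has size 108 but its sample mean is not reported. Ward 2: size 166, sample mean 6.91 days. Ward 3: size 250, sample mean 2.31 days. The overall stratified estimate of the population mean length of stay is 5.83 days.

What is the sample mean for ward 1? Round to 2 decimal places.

12.32

N = 108 + 166 + 250 = 524.
Overall total = μ·N = 5.83·524 = 3054.92.
Subtract the known strata: 166·6.91 + 250·2.31 = 1724.56.
Remaining total for ward 1: 3054.92 − 1724.56 = 1330.36.
Divide by its size: 1330.36 / 108 = 12.3181... → 12.32.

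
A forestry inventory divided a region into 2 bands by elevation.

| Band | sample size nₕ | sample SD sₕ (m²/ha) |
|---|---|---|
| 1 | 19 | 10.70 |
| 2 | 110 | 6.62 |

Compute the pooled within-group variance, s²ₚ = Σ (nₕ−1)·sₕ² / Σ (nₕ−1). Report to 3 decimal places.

53.840

Degrees of freedom: 18 + 109 = 127.
Σ(nₕ−1)sₕ² = 18·114.49 + 109·43.8244 = 6837.6796.
s²ₚ = 6837.6796 / 127 = 53.84000... → 53.840.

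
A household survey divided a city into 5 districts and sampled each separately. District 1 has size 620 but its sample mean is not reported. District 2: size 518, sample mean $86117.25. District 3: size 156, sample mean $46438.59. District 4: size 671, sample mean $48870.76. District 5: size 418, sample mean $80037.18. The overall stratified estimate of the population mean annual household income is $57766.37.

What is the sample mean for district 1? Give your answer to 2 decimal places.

N = 620 + 518 + 156 + 671 + 418 = 2383.
Overall total = μ·N = 57766.37·2383 = 137657259.71.
Subtract the known strata: 518·86117.25 + 156·46438.59 + 671·48870.76 + 418·80037.18 = 118100976.74.
Remaining total for district 1: 137657259.71 − 118100976.74 = 19556282.97.
Divide by its size: 19556282.97 / 620 = 31542.3919... → 31542.39.

31542.39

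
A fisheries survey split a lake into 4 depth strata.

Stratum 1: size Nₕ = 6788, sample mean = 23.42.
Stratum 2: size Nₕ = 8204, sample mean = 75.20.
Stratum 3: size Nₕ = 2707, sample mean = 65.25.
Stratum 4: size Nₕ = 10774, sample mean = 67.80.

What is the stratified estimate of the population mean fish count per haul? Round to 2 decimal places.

59.11

N = 6788 + 8204 + 2707 + 10774 = 28473.
Overall mean = Σ (Nₕ/N)·x̄ₕ — weight by population share, not a simple average.
Σ Nₕx̄ₕ = 6788·23.42 + 8204·75.20 + 2707·65.25 + 10774·67.80 = 158974.96 + 616940.8 + 176631.75 + 730477.2 = 1683024.71.
Divide by N: 1683024.71 / 28473 = 59.1095... → 59.11.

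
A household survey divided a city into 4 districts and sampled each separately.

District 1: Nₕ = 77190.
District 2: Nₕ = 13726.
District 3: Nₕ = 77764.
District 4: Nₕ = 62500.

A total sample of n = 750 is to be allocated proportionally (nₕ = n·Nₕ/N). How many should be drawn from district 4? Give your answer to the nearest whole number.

Share of district 4 = 62500/231180 = 0.27035.
Allocate 750 × 0.27035 = 202.764... → 203.

203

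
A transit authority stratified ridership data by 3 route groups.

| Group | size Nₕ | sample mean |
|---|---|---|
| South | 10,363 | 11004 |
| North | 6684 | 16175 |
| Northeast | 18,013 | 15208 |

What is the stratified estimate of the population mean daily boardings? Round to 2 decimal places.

14149.74

N = 35060; weights Wₕ = Nₕ/N = (0.2956, 0.1906, 0.5138).
x̄_st = Σ Wₕ·x̄ₕ = 0.2956·11004 + 0.1906·16175 + 0.5138·15208 ≈ 14149.7392...
→ 14149.74.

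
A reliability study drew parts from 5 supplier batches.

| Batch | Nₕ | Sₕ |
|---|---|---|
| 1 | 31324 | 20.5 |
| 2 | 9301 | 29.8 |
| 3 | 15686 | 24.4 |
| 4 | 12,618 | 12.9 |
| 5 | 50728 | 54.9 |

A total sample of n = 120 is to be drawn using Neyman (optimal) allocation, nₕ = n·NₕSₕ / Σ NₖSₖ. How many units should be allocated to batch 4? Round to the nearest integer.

Σ NₕSₕ = 31324·20.5 + 9301·29.8 + 15686·24.4 + 12618·12.9 + 50728·54.9 = 4249789.6.
Share for 4: 162772.2/4249789.6 = 0.03830.
n_4 = 120 × 0.03830 = 4.596... → 5.

5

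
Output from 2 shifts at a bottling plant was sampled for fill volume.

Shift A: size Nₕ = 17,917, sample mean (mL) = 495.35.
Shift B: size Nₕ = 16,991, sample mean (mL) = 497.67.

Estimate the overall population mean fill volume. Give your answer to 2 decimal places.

x̄_st = (Σ Nₕx̄ₕ) / (Σ Nₕ) = (17917·495.35 + 16991·497.67) / 34908
= 17331096.92 / 34908 = 496.4792... → 496.48.

496.48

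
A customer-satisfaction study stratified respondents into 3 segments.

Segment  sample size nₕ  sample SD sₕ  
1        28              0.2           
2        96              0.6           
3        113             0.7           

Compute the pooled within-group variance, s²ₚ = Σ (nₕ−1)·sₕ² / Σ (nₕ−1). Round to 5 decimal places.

Degrees of freedom: 27 + 95 + 112 = 234.
Σ(nₕ−1)sₕ² = 27·0.04 + 95·0.36 + 112·0.49 = 90.16.
s²ₚ = 90.16 / 234 = 0.3852991... → 0.38530.

0.38530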